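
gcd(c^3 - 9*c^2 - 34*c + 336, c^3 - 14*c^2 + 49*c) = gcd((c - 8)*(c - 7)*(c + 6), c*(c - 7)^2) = c - 7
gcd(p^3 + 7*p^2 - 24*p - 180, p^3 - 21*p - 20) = p - 5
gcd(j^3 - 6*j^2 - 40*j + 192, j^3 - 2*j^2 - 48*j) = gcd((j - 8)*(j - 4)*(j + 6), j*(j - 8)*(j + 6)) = j^2 - 2*j - 48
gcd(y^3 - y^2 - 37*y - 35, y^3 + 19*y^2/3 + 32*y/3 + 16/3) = y + 1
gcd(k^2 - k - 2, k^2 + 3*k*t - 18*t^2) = 1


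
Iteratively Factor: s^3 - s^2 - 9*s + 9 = (s + 3)*(s^2 - 4*s + 3) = (s - 3)*(s + 3)*(s - 1)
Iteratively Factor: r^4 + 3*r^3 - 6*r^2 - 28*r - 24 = (r + 2)*(r^3 + r^2 - 8*r - 12) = (r - 3)*(r + 2)*(r^2 + 4*r + 4) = (r - 3)*(r + 2)^2*(r + 2)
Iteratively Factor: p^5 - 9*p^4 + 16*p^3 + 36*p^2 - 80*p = (p - 4)*(p^4 - 5*p^3 - 4*p^2 + 20*p) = (p - 5)*(p - 4)*(p^3 - 4*p) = (p - 5)*(p - 4)*(p + 2)*(p^2 - 2*p) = (p - 5)*(p - 4)*(p - 2)*(p + 2)*(p)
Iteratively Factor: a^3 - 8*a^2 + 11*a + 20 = (a + 1)*(a^2 - 9*a + 20) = (a - 4)*(a + 1)*(a - 5)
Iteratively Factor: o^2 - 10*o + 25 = (o - 5)*(o - 5)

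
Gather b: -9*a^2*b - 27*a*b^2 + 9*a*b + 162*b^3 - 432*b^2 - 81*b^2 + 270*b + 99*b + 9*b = 162*b^3 + b^2*(-27*a - 513) + b*(-9*a^2 + 9*a + 378)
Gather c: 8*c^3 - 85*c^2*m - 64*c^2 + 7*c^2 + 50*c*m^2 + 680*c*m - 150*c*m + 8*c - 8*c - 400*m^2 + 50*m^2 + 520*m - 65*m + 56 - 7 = 8*c^3 + c^2*(-85*m - 57) + c*(50*m^2 + 530*m) - 350*m^2 + 455*m + 49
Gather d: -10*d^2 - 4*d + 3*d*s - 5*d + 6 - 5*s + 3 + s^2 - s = -10*d^2 + d*(3*s - 9) + s^2 - 6*s + 9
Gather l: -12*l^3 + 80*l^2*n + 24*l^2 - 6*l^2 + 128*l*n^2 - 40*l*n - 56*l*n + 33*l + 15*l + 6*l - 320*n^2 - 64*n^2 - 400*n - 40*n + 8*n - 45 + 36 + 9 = -12*l^3 + l^2*(80*n + 18) + l*(128*n^2 - 96*n + 54) - 384*n^2 - 432*n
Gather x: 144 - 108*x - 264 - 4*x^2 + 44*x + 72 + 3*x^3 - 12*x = 3*x^3 - 4*x^2 - 76*x - 48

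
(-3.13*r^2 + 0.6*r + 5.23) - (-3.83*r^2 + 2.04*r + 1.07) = 0.7*r^2 - 1.44*r + 4.16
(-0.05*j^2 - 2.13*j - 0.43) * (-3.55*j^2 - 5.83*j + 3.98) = 0.1775*j^4 + 7.853*j^3 + 13.7454*j^2 - 5.9705*j - 1.7114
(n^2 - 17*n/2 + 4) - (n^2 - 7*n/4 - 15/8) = 47/8 - 27*n/4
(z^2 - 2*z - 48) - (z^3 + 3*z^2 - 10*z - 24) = -z^3 - 2*z^2 + 8*z - 24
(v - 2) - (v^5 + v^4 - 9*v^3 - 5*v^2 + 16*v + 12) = -v^5 - v^4 + 9*v^3 + 5*v^2 - 15*v - 14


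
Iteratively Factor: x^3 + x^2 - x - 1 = (x + 1)*(x^2 - 1) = (x - 1)*(x + 1)*(x + 1)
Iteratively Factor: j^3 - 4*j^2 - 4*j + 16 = (j - 2)*(j^2 - 2*j - 8) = (j - 2)*(j + 2)*(j - 4)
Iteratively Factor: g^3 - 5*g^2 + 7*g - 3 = (g - 3)*(g^2 - 2*g + 1) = (g - 3)*(g - 1)*(g - 1)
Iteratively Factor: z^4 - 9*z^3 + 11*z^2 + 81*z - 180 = (z - 5)*(z^3 - 4*z^2 - 9*z + 36) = (z - 5)*(z + 3)*(z^2 - 7*z + 12) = (z - 5)*(z - 4)*(z + 3)*(z - 3)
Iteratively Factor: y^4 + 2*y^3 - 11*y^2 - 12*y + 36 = (y + 3)*(y^3 - y^2 - 8*y + 12) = (y - 2)*(y + 3)*(y^2 + y - 6) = (y - 2)*(y + 3)^2*(y - 2)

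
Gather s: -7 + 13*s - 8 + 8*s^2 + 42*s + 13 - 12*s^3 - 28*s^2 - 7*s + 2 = -12*s^3 - 20*s^2 + 48*s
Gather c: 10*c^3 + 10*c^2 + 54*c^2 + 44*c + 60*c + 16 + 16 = 10*c^3 + 64*c^2 + 104*c + 32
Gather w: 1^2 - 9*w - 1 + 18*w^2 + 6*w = 18*w^2 - 3*w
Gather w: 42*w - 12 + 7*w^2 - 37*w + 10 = 7*w^2 + 5*w - 2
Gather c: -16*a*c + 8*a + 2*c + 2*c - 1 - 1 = 8*a + c*(4 - 16*a) - 2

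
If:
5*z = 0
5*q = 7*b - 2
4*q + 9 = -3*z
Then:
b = -37/28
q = -9/4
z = 0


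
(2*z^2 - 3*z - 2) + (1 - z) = 2*z^2 - 4*z - 1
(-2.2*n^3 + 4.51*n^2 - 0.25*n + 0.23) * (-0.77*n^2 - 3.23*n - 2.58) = 1.694*n^5 + 3.6333*n^4 - 8.6988*n^3 - 11.0054*n^2 - 0.0979*n - 0.5934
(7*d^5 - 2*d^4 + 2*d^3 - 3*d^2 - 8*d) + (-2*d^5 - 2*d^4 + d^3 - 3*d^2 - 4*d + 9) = 5*d^5 - 4*d^4 + 3*d^3 - 6*d^2 - 12*d + 9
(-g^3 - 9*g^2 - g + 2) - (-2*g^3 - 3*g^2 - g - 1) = g^3 - 6*g^2 + 3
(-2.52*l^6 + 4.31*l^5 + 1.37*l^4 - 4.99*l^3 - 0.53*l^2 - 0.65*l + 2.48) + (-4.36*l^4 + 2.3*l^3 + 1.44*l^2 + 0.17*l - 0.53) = -2.52*l^6 + 4.31*l^5 - 2.99*l^4 - 2.69*l^3 + 0.91*l^2 - 0.48*l + 1.95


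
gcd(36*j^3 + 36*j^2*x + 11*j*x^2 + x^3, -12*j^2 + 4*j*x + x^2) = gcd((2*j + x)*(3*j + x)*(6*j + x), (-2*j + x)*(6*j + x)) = 6*j + x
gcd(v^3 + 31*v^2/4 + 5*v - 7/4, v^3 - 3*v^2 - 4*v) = v + 1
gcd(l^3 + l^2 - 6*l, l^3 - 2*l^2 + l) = l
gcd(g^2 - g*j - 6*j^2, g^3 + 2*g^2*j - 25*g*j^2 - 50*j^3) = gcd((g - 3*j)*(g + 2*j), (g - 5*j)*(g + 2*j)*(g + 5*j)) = g + 2*j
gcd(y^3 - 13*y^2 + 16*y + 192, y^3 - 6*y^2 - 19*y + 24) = y^2 - 5*y - 24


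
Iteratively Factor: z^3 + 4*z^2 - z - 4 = (z + 4)*(z^2 - 1) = (z - 1)*(z + 4)*(z + 1)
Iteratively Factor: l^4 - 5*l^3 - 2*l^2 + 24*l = (l - 3)*(l^3 - 2*l^2 - 8*l) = (l - 3)*(l + 2)*(l^2 - 4*l) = l*(l - 3)*(l + 2)*(l - 4)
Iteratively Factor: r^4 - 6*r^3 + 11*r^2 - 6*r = (r - 3)*(r^3 - 3*r^2 + 2*r) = (r - 3)*(r - 1)*(r^2 - 2*r) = (r - 3)*(r - 2)*(r - 1)*(r)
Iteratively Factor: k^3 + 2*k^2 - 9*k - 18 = (k - 3)*(k^2 + 5*k + 6) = (k - 3)*(k + 3)*(k + 2)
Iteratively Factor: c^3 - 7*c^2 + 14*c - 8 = (c - 4)*(c^2 - 3*c + 2) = (c - 4)*(c - 1)*(c - 2)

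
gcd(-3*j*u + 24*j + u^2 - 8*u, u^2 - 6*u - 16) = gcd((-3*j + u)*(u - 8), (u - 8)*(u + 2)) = u - 8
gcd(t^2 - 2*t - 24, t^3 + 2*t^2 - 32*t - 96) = t^2 - 2*t - 24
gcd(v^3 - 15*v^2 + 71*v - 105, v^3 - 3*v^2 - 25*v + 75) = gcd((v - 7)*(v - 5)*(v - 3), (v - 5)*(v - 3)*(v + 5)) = v^2 - 8*v + 15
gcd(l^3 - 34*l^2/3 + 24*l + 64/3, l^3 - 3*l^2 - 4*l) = l - 4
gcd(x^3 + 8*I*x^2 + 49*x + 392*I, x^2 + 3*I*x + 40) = x + 8*I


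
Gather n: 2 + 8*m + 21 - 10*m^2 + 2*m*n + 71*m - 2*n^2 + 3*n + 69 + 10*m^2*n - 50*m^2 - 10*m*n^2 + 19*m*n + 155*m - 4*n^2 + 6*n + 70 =-60*m^2 + 234*m + n^2*(-10*m - 6) + n*(10*m^2 + 21*m + 9) + 162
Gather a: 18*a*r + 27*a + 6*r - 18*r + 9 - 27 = a*(18*r + 27) - 12*r - 18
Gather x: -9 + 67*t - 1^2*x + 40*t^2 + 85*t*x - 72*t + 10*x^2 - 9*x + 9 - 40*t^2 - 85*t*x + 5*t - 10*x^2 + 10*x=0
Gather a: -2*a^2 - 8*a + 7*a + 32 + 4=-2*a^2 - a + 36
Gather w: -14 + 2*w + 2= 2*w - 12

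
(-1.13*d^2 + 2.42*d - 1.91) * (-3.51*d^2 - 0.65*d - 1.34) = 3.9663*d^4 - 7.7597*d^3 + 6.6453*d^2 - 2.0013*d + 2.5594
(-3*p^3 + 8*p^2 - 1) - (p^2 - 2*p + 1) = -3*p^3 + 7*p^2 + 2*p - 2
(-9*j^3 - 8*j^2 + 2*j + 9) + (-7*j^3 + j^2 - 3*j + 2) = -16*j^3 - 7*j^2 - j + 11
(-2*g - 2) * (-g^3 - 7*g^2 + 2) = 2*g^4 + 16*g^3 + 14*g^2 - 4*g - 4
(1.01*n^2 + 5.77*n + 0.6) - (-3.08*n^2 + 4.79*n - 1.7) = 4.09*n^2 + 0.98*n + 2.3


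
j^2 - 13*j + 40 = (j - 8)*(j - 5)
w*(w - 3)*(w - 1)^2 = w^4 - 5*w^3 + 7*w^2 - 3*w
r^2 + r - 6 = (r - 2)*(r + 3)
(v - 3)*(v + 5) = v^2 + 2*v - 15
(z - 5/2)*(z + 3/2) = z^2 - z - 15/4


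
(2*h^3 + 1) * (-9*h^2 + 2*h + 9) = -18*h^5 + 4*h^4 + 18*h^3 - 9*h^2 + 2*h + 9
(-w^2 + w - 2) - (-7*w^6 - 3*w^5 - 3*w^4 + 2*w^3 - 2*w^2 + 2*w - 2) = 7*w^6 + 3*w^5 + 3*w^4 - 2*w^3 + w^2 - w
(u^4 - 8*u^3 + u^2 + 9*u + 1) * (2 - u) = -u^5 + 10*u^4 - 17*u^3 - 7*u^2 + 17*u + 2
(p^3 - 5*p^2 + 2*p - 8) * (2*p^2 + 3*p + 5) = 2*p^5 - 7*p^4 - 6*p^3 - 35*p^2 - 14*p - 40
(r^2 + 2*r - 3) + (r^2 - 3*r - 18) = 2*r^2 - r - 21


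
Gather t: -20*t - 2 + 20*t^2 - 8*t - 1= 20*t^2 - 28*t - 3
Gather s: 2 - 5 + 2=-1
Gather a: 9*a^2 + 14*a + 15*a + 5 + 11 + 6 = 9*a^2 + 29*a + 22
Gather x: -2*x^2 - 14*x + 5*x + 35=-2*x^2 - 9*x + 35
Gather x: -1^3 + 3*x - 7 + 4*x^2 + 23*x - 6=4*x^2 + 26*x - 14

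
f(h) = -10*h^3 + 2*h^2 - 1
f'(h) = -30*h^2 + 4*h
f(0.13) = -0.99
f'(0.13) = 0.01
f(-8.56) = 6417.77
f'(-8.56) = -2232.45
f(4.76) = -1034.19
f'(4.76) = -660.69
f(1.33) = -20.99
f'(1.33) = -47.75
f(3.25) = -323.16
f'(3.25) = -303.88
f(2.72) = -187.44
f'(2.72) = -211.07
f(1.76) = -49.32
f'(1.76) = -85.89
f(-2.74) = 219.72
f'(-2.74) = -236.19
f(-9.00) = 7451.00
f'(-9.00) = -2466.00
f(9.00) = -7129.00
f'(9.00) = -2394.00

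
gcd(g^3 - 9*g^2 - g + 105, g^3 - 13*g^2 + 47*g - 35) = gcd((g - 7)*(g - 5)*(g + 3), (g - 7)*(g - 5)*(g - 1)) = g^2 - 12*g + 35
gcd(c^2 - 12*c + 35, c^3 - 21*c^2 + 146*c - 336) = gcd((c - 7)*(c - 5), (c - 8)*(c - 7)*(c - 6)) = c - 7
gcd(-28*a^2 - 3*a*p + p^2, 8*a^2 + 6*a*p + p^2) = 4*a + p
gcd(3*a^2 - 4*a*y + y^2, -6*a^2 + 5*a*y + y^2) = -a + y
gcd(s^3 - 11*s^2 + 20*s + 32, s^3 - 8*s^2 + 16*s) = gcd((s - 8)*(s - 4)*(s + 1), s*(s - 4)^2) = s - 4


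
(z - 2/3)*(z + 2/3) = z^2 - 4/9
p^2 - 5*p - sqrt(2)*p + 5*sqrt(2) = (p - 5)*(p - sqrt(2))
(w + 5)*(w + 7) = w^2 + 12*w + 35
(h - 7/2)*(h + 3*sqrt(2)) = h^2 - 7*h/2 + 3*sqrt(2)*h - 21*sqrt(2)/2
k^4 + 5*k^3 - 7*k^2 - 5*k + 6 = (k - 1)^2*(k + 1)*(k + 6)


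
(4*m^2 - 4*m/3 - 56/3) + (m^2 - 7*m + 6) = 5*m^2 - 25*m/3 - 38/3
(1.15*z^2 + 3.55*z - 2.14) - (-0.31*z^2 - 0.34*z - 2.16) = 1.46*z^2 + 3.89*z + 0.02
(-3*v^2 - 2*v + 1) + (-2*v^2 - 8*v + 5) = -5*v^2 - 10*v + 6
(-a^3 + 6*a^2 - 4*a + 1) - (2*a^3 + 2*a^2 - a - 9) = -3*a^3 + 4*a^2 - 3*a + 10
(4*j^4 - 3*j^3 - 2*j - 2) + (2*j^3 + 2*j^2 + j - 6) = 4*j^4 - j^3 + 2*j^2 - j - 8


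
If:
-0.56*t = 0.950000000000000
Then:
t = -1.70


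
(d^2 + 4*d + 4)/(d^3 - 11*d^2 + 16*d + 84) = (d + 2)/(d^2 - 13*d + 42)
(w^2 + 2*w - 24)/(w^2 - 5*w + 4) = (w + 6)/(w - 1)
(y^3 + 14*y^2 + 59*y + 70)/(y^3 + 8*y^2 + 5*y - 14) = (y + 5)/(y - 1)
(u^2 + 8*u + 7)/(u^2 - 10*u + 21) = (u^2 + 8*u + 7)/(u^2 - 10*u + 21)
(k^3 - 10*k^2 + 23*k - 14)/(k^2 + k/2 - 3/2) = 2*(k^2 - 9*k + 14)/(2*k + 3)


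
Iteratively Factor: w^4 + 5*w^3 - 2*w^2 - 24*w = (w + 4)*(w^3 + w^2 - 6*w) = (w + 3)*(w + 4)*(w^2 - 2*w) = w*(w + 3)*(w + 4)*(w - 2)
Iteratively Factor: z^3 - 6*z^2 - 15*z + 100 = (z + 4)*(z^2 - 10*z + 25) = (z - 5)*(z + 4)*(z - 5)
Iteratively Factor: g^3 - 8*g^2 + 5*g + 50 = (g - 5)*(g^2 - 3*g - 10) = (g - 5)^2*(g + 2)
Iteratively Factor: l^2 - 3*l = (l - 3)*(l)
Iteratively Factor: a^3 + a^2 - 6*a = (a + 3)*(a^2 - 2*a) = a*(a + 3)*(a - 2)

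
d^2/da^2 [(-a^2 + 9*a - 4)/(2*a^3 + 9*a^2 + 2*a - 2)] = 2*(-4*a^6 + 108*a^5 + 402*a^4 + 107*a^3 - 858*a^2 + 222*a - 56)/(8*a^9 + 108*a^8 + 510*a^7 + 921*a^6 + 294*a^5 - 426*a^4 - 184*a^3 + 84*a^2 + 24*a - 8)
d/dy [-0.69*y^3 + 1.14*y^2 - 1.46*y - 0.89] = -2.07*y^2 + 2.28*y - 1.46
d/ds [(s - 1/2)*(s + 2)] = 2*s + 3/2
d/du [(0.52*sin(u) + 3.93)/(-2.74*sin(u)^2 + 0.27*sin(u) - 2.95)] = (1.4248*sin(u)^2 + 21.5364*sin(u) - 2.5951)*cos(u)/(7.5076*sin(u)^4 - 1.4796*sin(u)^3 + 16.2389*sin(u)^2 - 1.593*sin(u) + 8.7025)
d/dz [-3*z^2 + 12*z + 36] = 12 - 6*z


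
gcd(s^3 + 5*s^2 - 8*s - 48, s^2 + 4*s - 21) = s - 3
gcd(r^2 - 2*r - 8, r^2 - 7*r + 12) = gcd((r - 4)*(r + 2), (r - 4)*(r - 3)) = r - 4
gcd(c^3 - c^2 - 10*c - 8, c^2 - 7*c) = 1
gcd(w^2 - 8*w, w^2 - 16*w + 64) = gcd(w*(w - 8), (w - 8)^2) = w - 8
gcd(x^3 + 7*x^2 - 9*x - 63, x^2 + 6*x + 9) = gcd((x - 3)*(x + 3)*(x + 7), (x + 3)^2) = x + 3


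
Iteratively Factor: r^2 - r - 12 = (r + 3)*(r - 4)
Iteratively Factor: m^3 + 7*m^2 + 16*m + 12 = (m + 2)*(m^2 + 5*m + 6) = (m + 2)*(m + 3)*(m + 2)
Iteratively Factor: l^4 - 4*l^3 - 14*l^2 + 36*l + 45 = (l + 1)*(l^3 - 5*l^2 - 9*l + 45) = (l - 5)*(l + 1)*(l^2 - 9) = (l - 5)*(l + 1)*(l + 3)*(l - 3)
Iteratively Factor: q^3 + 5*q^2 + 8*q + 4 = (q + 2)*(q^2 + 3*q + 2) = (q + 1)*(q + 2)*(q + 2)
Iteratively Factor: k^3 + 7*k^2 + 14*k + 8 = (k + 1)*(k^2 + 6*k + 8) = (k + 1)*(k + 2)*(k + 4)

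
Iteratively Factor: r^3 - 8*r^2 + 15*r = (r - 3)*(r^2 - 5*r) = r*(r - 3)*(r - 5)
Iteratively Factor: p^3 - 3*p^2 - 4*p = (p)*(p^2 - 3*p - 4) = p*(p + 1)*(p - 4)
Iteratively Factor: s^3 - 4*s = (s - 2)*(s^2 + 2*s) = (s - 2)*(s + 2)*(s)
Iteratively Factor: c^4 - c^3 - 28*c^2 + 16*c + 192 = (c + 4)*(c^3 - 5*c^2 - 8*c + 48) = (c - 4)*(c + 4)*(c^2 - c - 12) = (c - 4)^2*(c + 4)*(c + 3)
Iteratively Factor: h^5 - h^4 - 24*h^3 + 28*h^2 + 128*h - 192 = (h - 2)*(h^4 + h^3 - 22*h^2 - 16*h + 96) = (h - 2)*(h + 4)*(h^3 - 3*h^2 - 10*h + 24) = (h - 4)*(h - 2)*(h + 4)*(h^2 + h - 6) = (h - 4)*(h - 2)*(h + 3)*(h + 4)*(h - 2)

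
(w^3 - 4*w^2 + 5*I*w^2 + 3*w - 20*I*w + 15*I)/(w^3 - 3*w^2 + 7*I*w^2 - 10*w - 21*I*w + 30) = (w - 1)/(w + 2*I)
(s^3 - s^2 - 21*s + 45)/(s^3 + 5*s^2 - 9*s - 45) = (s - 3)/(s + 3)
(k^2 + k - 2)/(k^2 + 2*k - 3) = (k + 2)/(k + 3)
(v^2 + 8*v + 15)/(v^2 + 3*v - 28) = (v^2 + 8*v + 15)/(v^2 + 3*v - 28)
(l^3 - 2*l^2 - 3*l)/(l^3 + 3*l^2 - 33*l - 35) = l*(l - 3)/(l^2 + 2*l - 35)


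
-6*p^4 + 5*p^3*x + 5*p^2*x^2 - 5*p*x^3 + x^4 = (-3*p + x)*(-2*p + x)*(-p + x)*(p + x)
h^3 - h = h*(h - 1)*(h + 1)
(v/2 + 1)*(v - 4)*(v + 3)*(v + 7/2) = v^4/2 + 9*v^3/4 - 21*v^2/4 - 73*v/2 - 42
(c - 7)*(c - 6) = c^2 - 13*c + 42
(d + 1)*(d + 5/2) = d^2 + 7*d/2 + 5/2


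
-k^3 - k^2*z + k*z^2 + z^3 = (-k + z)*(k + z)^2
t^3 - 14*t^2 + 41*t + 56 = (t - 8)*(t - 7)*(t + 1)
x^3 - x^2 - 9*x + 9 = (x - 3)*(x - 1)*(x + 3)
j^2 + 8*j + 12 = (j + 2)*(j + 6)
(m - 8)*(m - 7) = m^2 - 15*m + 56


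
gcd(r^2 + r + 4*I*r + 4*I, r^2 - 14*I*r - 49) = 1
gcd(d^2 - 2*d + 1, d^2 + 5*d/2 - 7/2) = d - 1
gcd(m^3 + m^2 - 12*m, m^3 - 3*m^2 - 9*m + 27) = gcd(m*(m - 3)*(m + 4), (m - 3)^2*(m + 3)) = m - 3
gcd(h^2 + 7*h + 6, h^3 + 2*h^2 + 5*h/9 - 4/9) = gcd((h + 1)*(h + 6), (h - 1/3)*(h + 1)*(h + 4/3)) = h + 1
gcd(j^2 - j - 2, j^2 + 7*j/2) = 1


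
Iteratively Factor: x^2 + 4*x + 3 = (x + 3)*(x + 1)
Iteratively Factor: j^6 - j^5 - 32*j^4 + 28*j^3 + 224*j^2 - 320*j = (j - 5)*(j^5 + 4*j^4 - 12*j^3 - 32*j^2 + 64*j) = j*(j - 5)*(j^4 + 4*j^3 - 12*j^2 - 32*j + 64) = j*(j - 5)*(j - 2)*(j^3 + 6*j^2 - 32) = j*(j - 5)*(j - 2)*(j + 4)*(j^2 + 2*j - 8) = j*(j - 5)*(j - 2)^2*(j + 4)*(j + 4)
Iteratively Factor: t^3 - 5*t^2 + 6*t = (t)*(t^2 - 5*t + 6) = t*(t - 2)*(t - 3)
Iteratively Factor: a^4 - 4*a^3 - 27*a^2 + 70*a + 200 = (a - 5)*(a^3 + a^2 - 22*a - 40) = (a - 5)*(a + 2)*(a^2 - a - 20) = (a - 5)^2*(a + 2)*(a + 4)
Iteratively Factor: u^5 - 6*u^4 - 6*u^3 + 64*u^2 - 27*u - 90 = (u - 5)*(u^4 - u^3 - 11*u^2 + 9*u + 18) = (u - 5)*(u + 1)*(u^3 - 2*u^2 - 9*u + 18) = (u - 5)*(u - 2)*(u + 1)*(u^2 - 9) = (u - 5)*(u - 3)*(u - 2)*(u + 1)*(u + 3)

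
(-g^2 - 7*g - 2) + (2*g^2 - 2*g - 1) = g^2 - 9*g - 3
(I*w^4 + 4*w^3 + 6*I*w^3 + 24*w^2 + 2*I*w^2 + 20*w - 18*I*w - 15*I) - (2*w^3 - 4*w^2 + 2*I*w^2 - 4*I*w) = I*w^4 + 2*w^3 + 6*I*w^3 + 28*w^2 + 20*w - 14*I*w - 15*I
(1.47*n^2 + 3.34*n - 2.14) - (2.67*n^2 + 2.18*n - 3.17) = -1.2*n^2 + 1.16*n + 1.03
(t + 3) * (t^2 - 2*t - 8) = t^3 + t^2 - 14*t - 24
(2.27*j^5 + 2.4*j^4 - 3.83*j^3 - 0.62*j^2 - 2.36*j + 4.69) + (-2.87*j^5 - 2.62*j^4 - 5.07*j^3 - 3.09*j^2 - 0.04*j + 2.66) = -0.6*j^5 - 0.22*j^4 - 8.9*j^3 - 3.71*j^2 - 2.4*j + 7.35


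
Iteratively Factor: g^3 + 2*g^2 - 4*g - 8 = (g + 2)*(g^2 - 4) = (g - 2)*(g + 2)*(g + 2)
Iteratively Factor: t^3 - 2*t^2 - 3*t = (t)*(t^2 - 2*t - 3) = t*(t - 3)*(t + 1)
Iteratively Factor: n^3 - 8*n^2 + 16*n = (n - 4)*(n^2 - 4*n) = n*(n - 4)*(n - 4)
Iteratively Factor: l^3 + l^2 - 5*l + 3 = (l - 1)*(l^2 + 2*l - 3) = (l - 1)^2*(l + 3)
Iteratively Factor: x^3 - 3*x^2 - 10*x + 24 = (x - 4)*(x^2 + x - 6) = (x - 4)*(x + 3)*(x - 2)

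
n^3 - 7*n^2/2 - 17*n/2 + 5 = (n - 5)*(n - 1/2)*(n + 2)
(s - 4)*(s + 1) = s^2 - 3*s - 4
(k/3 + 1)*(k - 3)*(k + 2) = k^3/3 + 2*k^2/3 - 3*k - 6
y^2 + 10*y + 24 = (y + 4)*(y + 6)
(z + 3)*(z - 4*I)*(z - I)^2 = z^4 + 3*z^3 - 6*I*z^3 - 9*z^2 - 18*I*z^2 - 27*z + 4*I*z + 12*I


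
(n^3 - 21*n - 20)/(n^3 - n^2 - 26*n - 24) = (n - 5)/(n - 6)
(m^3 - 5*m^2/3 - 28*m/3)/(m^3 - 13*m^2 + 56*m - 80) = m*(3*m + 7)/(3*(m^2 - 9*m + 20))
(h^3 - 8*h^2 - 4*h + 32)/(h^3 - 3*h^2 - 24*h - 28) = (h^2 - 10*h + 16)/(h^2 - 5*h - 14)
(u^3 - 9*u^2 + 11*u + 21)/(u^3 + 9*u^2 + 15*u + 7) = (u^2 - 10*u + 21)/(u^2 + 8*u + 7)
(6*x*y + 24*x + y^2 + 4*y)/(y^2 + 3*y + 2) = (6*x*y + 24*x + y^2 + 4*y)/(y^2 + 3*y + 2)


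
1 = 1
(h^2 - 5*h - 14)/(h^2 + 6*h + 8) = (h - 7)/(h + 4)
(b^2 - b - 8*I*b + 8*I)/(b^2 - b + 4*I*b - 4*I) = (b - 8*I)/(b + 4*I)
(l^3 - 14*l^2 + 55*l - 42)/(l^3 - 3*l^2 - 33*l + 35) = (l - 6)/(l + 5)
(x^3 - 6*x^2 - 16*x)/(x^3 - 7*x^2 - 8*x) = (x + 2)/(x + 1)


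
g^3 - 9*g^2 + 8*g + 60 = (g - 6)*(g - 5)*(g + 2)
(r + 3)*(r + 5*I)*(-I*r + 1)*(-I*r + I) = -r^4 - 2*r^3 - 6*I*r^3 + 8*r^2 - 12*I*r^2 + 10*r + 18*I*r - 15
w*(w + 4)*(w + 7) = w^3 + 11*w^2 + 28*w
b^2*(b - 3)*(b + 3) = b^4 - 9*b^2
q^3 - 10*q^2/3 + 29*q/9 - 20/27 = (q - 5/3)*(q - 4/3)*(q - 1/3)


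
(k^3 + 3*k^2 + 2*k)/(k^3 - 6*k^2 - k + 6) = k*(k + 2)/(k^2 - 7*k + 6)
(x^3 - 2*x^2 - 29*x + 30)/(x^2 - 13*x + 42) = (x^2 + 4*x - 5)/(x - 7)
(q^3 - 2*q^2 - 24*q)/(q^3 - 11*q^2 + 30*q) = (q + 4)/(q - 5)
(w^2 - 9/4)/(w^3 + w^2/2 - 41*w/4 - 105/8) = 2*(2*w - 3)/(4*w^2 - 4*w - 35)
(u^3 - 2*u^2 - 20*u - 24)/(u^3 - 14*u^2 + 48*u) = (u^2 + 4*u + 4)/(u*(u - 8))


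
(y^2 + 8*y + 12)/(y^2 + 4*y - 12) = (y + 2)/(y - 2)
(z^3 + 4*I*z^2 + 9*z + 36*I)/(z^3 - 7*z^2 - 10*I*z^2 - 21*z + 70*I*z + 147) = (z^2 + 7*I*z - 12)/(z^2 - 7*z*(1 + I) + 49*I)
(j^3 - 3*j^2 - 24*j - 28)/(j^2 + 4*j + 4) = j - 7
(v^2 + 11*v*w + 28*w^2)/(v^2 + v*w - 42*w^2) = (v + 4*w)/(v - 6*w)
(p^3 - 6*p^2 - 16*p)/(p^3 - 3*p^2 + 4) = p*(p^2 - 6*p - 16)/(p^3 - 3*p^2 + 4)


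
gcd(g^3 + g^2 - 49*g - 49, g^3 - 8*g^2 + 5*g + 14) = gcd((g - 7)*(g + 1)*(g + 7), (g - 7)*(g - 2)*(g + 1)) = g^2 - 6*g - 7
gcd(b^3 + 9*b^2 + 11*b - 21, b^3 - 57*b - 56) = b + 7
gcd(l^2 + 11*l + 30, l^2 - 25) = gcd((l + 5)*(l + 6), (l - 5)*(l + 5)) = l + 5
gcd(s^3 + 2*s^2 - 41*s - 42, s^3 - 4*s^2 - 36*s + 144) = s - 6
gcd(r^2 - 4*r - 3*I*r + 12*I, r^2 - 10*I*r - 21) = r - 3*I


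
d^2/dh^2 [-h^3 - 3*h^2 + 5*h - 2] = -6*h - 6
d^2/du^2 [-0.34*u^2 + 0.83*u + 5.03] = -0.680000000000000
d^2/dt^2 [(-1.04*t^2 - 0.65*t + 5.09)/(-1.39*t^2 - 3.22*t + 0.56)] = (-6.79793400000001*t^3 - 54.149118*t^2 - 133.655172*t - 110.477976)/(2.685619*t^6 + 18.664086*t^5 + 39.9903*t^4 + 18.34756*t^3 - 16.1112*t^2 + 3.029376*t - 0.175616)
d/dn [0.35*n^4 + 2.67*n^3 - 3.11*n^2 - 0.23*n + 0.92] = 1.4*n^3 + 8.01*n^2 - 6.22*n - 0.23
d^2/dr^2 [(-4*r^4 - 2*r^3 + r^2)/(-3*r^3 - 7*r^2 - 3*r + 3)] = 2*(109*r^6 + 306*r^5 - 9*r^4 - 270*r^3 + 99*r^2 + 54*r - 9)/(27*r^9 + 189*r^8 + 522*r^7 + 640*r^6 + 144*r^5 - 414*r^4 - 270*r^3 + 108*r^2 + 81*r - 27)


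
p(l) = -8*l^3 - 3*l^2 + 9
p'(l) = -24*l^2 - 6*l = 6*l*(-4*l - 1)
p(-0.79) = 11.07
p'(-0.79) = -10.24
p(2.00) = -67.00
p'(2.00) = -108.00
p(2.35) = -111.39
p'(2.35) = -146.64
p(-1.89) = 52.29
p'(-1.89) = -74.39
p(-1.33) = 22.51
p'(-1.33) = -34.47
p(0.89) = 0.98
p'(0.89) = -24.35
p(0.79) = 3.18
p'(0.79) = -19.72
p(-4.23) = 560.82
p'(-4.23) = -404.05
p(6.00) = -1827.00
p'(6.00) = -900.00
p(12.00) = -14247.00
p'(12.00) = -3528.00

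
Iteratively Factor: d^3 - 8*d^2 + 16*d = (d - 4)*(d^2 - 4*d) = (d - 4)^2*(d)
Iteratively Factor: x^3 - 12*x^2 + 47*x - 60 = (x - 4)*(x^2 - 8*x + 15) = (x - 5)*(x - 4)*(x - 3)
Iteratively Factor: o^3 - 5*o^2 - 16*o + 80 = (o + 4)*(o^2 - 9*o + 20) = (o - 5)*(o + 4)*(o - 4)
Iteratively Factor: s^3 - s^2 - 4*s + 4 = (s - 1)*(s^2 - 4) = (s - 1)*(s + 2)*(s - 2)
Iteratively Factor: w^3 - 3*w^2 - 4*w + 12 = (w - 3)*(w^2 - 4) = (w - 3)*(w + 2)*(w - 2)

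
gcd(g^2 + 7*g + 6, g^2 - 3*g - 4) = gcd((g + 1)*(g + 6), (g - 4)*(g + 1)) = g + 1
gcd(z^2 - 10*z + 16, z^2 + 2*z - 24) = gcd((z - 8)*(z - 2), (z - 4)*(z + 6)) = 1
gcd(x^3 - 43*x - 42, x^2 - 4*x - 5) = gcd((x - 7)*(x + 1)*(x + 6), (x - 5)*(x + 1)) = x + 1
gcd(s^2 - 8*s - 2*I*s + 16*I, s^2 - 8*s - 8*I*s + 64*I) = s - 8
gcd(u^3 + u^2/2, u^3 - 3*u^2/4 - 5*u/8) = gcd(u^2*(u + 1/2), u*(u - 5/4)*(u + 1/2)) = u^2 + u/2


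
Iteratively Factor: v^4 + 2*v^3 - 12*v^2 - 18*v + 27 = (v + 3)*(v^3 - v^2 - 9*v + 9) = (v - 3)*(v + 3)*(v^2 + 2*v - 3) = (v - 3)*(v - 1)*(v + 3)*(v + 3)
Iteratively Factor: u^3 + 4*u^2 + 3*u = (u + 1)*(u^2 + 3*u) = u*(u + 1)*(u + 3)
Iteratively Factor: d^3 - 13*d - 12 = (d - 4)*(d^2 + 4*d + 3) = (d - 4)*(d + 1)*(d + 3)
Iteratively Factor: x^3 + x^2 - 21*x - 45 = (x + 3)*(x^2 - 2*x - 15) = (x - 5)*(x + 3)*(x + 3)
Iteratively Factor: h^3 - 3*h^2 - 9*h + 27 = (h - 3)*(h^2 - 9) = (h - 3)^2*(h + 3)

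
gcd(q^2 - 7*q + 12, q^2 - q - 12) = q - 4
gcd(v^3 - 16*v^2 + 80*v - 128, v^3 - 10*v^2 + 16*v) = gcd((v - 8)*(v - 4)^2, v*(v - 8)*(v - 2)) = v - 8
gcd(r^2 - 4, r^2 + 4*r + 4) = r + 2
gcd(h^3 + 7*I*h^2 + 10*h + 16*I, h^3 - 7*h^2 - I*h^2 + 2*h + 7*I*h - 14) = h^2 - I*h + 2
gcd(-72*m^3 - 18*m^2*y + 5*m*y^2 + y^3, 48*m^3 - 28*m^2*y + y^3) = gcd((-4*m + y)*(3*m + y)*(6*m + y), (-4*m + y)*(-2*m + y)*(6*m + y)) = -24*m^2 + 2*m*y + y^2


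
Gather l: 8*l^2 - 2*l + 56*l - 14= 8*l^2 + 54*l - 14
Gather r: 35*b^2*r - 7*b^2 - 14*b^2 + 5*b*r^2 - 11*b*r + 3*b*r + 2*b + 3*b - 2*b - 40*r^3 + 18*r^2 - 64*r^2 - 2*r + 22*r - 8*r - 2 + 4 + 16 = -21*b^2 + 3*b - 40*r^3 + r^2*(5*b - 46) + r*(35*b^2 - 8*b + 12) + 18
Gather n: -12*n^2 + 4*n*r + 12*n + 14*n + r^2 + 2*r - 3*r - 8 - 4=-12*n^2 + n*(4*r + 26) + r^2 - r - 12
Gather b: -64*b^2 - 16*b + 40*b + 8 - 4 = -64*b^2 + 24*b + 4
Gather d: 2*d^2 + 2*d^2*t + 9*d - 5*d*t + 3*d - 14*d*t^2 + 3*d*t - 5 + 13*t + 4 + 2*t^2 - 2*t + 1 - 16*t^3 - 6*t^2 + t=d^2*(2*t + 2) + d*(-14*t^2 - 2*t + 12) - 16*t^3 - 4*t^2 + 12*t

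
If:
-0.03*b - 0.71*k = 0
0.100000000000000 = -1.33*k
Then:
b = 1.78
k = -0.08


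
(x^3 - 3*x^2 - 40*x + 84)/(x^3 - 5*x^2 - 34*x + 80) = (x^2 - x - 42)/(x^2 - 3*x - 40)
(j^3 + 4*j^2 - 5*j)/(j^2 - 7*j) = (j^2 + 4*j - 5)/(j - 7)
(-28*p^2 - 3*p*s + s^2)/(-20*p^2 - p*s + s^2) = (7*p - s)/(5*p - s)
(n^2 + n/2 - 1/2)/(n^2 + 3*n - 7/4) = 2*(n + 1)/(2*n + 7)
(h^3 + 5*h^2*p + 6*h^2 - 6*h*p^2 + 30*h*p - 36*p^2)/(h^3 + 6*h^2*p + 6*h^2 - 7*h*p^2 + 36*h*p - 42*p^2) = (h + 6*p)/(h + 7*p)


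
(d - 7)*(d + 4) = d^2 - 3*d - 28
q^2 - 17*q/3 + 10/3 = (q - 5)*(q - 2/3)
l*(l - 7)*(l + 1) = l^3 - 6*l^2 - 7*l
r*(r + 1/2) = r^2 + r/2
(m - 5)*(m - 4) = m^2 - 9*m + 20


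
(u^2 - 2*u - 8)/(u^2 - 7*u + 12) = (u + 2)/(u - 3)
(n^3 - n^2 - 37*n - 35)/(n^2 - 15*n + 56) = (n^2 + 6*n + 5)/(n - 8)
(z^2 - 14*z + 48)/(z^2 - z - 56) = (z - 6)/(z + 7)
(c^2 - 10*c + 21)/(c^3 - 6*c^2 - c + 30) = (c - 7)/(c^2 - 3*c - 10)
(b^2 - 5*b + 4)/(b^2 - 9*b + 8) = (b - 4)/(b - 8)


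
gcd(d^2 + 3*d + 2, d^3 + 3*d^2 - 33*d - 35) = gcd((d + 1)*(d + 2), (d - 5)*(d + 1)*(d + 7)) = d + 1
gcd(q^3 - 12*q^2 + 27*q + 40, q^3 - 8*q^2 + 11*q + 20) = q^2 - 4*q - 5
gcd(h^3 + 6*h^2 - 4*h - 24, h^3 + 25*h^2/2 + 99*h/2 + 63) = h + 6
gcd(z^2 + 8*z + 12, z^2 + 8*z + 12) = z^2 + 8*z + 12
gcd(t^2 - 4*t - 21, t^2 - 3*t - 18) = t + 3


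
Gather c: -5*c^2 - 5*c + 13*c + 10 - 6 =-5*c^2 + 8*c + 4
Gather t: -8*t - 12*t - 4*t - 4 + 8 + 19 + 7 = 30 - 24*t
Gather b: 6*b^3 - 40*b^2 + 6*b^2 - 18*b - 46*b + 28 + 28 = 6*b^3 - 34*b^2 - 64*b + 56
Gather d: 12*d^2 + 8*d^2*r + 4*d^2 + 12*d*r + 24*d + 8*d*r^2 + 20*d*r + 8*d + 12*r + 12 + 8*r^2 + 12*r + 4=d^2*(8*r + 16) + d*(8*r^2 + 32*r + 32) + 8*r^2 + 24*r + 16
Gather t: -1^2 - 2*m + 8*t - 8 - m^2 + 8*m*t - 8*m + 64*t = -m^2 - 10*m + t*(8*m + 72) - 9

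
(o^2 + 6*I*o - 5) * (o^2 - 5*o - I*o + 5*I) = o^4 - 5*o^3 + 5*I*o^3 + o^2 - 25*I*o^2 - 5*o + 5*I*o - 25*I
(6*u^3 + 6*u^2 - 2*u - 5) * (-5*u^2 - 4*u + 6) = -30*u^5 - 54*u^4 + 22*u^3 + 69*u^2 + 8*u - 30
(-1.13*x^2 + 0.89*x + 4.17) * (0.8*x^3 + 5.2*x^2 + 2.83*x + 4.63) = -0.904*x^5 - 5.164*x^4 + 4.7661*x^3 + 18.9708*x^2 + 15.9218*x + 19.3071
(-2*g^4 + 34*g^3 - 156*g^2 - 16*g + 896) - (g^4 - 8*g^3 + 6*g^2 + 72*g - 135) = -3*g^4 + 42*g^3 - 162*g^2 - 88*g + 1031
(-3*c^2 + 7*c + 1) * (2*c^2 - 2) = -6*c^4 + 14*c^3 + 8*c^2 - 14*c - 2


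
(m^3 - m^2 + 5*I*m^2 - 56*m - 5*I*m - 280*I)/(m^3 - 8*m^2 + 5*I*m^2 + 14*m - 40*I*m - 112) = (m^2 + m*(7 + 5*I) + 35*I)/(m^2 + 5*I*m + 14)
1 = 1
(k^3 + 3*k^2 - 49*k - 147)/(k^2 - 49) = k + 3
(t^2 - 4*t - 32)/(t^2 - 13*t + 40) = (t + 4)/(t - 5)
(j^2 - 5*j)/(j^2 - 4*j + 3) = j*(j - 5)/(j^2 - 4*j + 3)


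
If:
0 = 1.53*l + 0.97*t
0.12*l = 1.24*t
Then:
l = 0.00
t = 0.00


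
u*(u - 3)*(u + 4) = u^3 + u^2 - 12*u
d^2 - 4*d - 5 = (d - 5)*(d + 1)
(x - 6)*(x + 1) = x^2 - 5*x - 6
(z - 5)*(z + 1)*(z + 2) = z^3 - 2*z^2 - 13*z - 10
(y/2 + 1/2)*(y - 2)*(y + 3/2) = y^3/2 + y^2/4 - 7*y/4 - 3/2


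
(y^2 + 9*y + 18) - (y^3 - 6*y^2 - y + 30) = -y^3 + 7*y^2 + 10*y - 12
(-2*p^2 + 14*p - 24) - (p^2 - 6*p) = -3*p^2 + 20*p - 24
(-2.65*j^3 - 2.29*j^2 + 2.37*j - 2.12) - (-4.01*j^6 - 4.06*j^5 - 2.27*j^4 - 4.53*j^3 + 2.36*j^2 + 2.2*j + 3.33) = 4.01*j^6 + 4.06*j^5 + 2.27*j^4 + 1.88*j^3 - 4.65*j^2 + 0.17*j - 5.45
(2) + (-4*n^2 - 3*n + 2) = -4*n^2 - 3*n + 4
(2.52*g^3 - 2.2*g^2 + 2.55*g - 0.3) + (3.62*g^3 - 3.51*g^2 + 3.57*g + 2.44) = 6.14*g^3 - 5.71*g^2 + 6.12*g + 2.14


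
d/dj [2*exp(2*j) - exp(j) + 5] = (4*exp(j) - 1)*exp(j)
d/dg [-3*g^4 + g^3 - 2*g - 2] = -12*g^3 + 3*g^2 - 2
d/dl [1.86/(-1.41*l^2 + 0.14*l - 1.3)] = (5.2452*l - 0.2604)/(1.41*l^2 - 0.14*l + 1.3)^2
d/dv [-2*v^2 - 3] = -4*v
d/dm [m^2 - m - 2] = 2*m - 1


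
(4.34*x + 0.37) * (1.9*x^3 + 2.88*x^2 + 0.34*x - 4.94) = 8.246*x^4 + 13.2022*x^3 + 2.5412*x^2 - 21.3138*x - 1.8278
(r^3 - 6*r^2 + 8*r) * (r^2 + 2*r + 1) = r^5 - 4*r^4 - 3*r^3 + 10*r^2 + 8*r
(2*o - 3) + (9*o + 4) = 11*o + 1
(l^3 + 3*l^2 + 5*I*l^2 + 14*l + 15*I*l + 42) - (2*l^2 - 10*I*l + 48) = l^3 + l^2 + 5*I*l^2 + 14*l + 25*I*l - 6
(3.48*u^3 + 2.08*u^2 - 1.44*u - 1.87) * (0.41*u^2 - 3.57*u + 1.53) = 1.4268*u^5 - 11.5708*u^4 - 2.6916*u^3 + 7.5565*u^2 + 4.4727*u - 2.8611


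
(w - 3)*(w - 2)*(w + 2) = w^3 - 3*w^2 - 4*w + 12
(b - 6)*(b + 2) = b^2 - 4*b - 12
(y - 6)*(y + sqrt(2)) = y^2 - 6*y + sqrt(2)*y - 6*sqrt(2)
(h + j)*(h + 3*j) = h^2 + 4*h*j + 3*j^2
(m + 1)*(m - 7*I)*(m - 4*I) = m^3 + m^2 - 11*I*m^2 - 28*m - 11*I*m - 28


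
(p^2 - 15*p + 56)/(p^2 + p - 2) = (p^2 - 15*p + 56)/(p^2 + p - 2)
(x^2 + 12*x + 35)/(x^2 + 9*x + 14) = (x + 5)/(x + 2)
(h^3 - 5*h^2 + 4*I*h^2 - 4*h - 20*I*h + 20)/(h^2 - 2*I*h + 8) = (h^2 + h*(-5 + 2*I) - 10*I)/(h - 4*I)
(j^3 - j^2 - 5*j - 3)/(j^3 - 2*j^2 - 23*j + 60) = (j^2 + 2*j + 1)/(j^2 + j - 20)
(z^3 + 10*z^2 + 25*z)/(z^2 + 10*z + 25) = z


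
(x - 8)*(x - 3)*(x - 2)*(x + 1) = x^4 - 12*x^3 + 33*x^2 - 2*x - 48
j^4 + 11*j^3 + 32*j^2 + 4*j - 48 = (j - 1)*(j + 2)*(j + 4)*(j + 6)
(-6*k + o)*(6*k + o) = -36*k^2 + o^2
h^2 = h^2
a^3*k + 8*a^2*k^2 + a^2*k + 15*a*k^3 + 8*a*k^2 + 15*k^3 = (a + 3*k)*(a + 5*k)*(a*k + k)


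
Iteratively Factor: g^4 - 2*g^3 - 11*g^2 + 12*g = (g - 1)*(g^3 - g^2 - 12*g) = (g - 1)*(g + 3)*(g^2 - 4*g) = g*(g - 1)*(g + 3)*(g - 4)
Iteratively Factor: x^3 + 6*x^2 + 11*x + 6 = (x + 2)*(x^2 + 4*x + 3) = (x + 1)*(x + 2)*(x + 3)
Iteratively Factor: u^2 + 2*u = (u + 2)*(u)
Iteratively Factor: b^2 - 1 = (b - 1)*(b + 1)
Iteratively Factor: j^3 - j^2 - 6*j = (j - 3)*(j^2 + 2*j) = j*(j - 3)*(j + 2)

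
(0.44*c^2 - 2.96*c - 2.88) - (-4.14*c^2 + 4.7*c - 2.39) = 4.58*c^2 - 7.66*c - 0.49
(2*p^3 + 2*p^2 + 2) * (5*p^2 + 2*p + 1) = 10*p^5 + 14*p^4 + 6*p^3 + 12*p^2 + 4*p + 2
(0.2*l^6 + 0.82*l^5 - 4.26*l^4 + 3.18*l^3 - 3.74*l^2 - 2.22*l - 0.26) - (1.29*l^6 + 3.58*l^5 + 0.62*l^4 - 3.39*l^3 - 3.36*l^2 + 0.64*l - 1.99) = -1.09*l^6 - 2.76*l^5 - 4.88*l^4 + 6.57*l^3 - 0.38*l^2 - 2.86*l + 1.73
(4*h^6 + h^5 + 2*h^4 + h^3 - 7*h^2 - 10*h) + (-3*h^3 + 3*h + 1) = 4*h^6 + h^5 + 2*h^4 - 2*h^3 - 7*h^2 - 7*h + 1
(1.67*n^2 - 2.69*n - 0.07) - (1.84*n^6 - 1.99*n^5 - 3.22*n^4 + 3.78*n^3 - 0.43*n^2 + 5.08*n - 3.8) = -1.84*n^6 + 1.99*n^5 + 3.22*n^4 - 3.78*n^3 + 2.1*n^2 - 7.77*n + 3.73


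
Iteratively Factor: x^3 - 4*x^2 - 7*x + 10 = (x - 1)*(x^2 - 3*x - 10) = (x - 1)*(x + 2)*(x - 5)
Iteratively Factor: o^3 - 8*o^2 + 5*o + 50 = (o - 5)*(o^2 - 3*o - 10) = (o - 5)^2*(o + 2)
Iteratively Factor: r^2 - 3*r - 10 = (r - 5)*(r + 2)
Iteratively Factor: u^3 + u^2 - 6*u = (u)*(u^2 + u - 6) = u*(u - 2)*(u + 3)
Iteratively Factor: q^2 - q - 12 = (q + 3)*(q - 4)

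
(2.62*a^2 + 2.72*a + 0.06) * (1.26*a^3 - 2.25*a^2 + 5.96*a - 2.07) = 3.3012*a^5 - 2.4678*a^4 + 9.5708*a^3 + 10.6528*a^2 - 5.2728*a - 0.1242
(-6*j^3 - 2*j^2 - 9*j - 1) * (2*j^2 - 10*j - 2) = -12*j^5 + 56*j^4 + 14*j^3 + 92*j^2 + 28*j + 2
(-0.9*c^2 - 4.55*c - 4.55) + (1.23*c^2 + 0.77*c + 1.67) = 0.33*c^2 - 3.78*c - 2.88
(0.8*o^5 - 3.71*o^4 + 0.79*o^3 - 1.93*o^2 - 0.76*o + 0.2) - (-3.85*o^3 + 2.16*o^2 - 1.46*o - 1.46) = 0.8*o^5 - 3.71*o^4 + 4.64*o^3 - 4.09*o^2 + 0.7*o + 1.66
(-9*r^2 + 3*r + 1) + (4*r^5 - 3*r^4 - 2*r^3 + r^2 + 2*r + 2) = 4*r^5 - 3*r^4 - 2*r^3 - 8*r^2 + 5*r + 3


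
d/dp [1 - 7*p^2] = -14*p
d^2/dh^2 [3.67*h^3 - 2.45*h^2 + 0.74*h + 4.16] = 22.02*h - 4.9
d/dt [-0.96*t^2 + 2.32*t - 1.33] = 2.32 - 1.92*t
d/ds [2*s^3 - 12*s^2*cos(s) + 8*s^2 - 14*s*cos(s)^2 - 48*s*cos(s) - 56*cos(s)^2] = 12*s^2*sin(s) + 6*s^2 + 48*s*sin(s) + 14*s*sin(2*s) - 24*s*cos(s) + 16*s + 56*sin(2*s) - 14*cos(s)^2 - 48*cos(s)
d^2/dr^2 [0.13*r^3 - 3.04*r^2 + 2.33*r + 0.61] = 0.78*r - 6.08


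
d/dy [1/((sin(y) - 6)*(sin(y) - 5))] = (11 - 2*sin(y))*cos(y)/((sin(y) - 6)^2*(sin(y) - 5)^2)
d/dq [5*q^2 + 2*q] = 10*q + 2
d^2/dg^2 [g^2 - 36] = 2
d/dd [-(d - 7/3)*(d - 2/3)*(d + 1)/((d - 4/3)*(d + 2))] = (-27*d^4 - 36*d^3 + 213*d^2 - 204*d - 76)/(3*(9*d^4 + 12*d^3 - 44*d^2 - 32*d + 64))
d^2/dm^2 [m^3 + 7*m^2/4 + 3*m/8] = 6*m + 7/2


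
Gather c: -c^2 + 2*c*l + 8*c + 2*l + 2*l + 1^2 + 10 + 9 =-c^2 + c*(2*l + 8) + 4*l + 20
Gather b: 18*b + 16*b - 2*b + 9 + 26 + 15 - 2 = 32*b + 48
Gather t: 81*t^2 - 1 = 81*t^2 - 1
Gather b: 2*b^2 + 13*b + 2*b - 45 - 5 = 2*b^2 + 15*b - 50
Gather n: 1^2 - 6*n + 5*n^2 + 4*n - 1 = 5*n^2 - 2*n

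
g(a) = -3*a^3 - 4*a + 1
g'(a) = -9*a^2 - 4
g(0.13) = 0.47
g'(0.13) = -4.15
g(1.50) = -15.12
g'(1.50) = -24.25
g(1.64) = -18.79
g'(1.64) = -28.21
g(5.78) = -601.42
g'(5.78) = -304.68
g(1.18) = -8.65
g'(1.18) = -16.53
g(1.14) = -8.00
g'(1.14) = -15.70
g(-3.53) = 147.08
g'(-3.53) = -116.15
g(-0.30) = 2.28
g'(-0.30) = -4.81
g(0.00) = 1.00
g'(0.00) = -4.00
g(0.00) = 1.00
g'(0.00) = -4.00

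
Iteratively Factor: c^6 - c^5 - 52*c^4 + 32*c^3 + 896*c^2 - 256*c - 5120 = (c - 5)*(c^5 + 4*c^4 - 32*c^3 - 128*c^2 + 256*c + 1024) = (c - 5)*(c - 4)*(c^4 + 8*c^3 - 128*c - 256) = (c - 5)*(c - 4)*(c + 4)*(c^3 + 4*c^2 - 16*c - 64) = (c - 5)*(c - 4)*(c + 4)^2*(c^2 - 16) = (c - 5)*(c - 4)^2*(c + 4)^2*(c + 4)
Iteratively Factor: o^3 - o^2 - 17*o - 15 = (o + 3)*(o^2 - 4*o - 5) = (o - 5)*(o + 3)*(o + 1)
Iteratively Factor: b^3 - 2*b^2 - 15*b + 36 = (b - 3)*(b^2 + b - 12) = (b - 3)^2*(b + 4)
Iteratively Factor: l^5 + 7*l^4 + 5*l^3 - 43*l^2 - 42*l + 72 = (l + 4)*(l^4 + 3*l^3 - 7*l^2 - 15*l + 18) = (l - 2)*(l + 4)*(l^3 + 5*l^2 + 3*l - 9) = (l - 2)*(l - 1)*(l + 4)*(l^2 + 6*l + 9) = (l - 2)*(l - 1)*(l + 3)*(l + 4)*(l + 3)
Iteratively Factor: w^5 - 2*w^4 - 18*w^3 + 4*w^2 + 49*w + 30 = (w - 2)*(w^4 - 18*w^2 - 32*w - 15) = (w - 2)*(w + 1)*(w^3 - w^2 - 17*w - 15) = (w - 2)*(w + 1)*(w + 3)*(w^2 - 4*w - 5) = (w - 5)*(w - 2)*(w + 1)*(w + 3)*(w + 1)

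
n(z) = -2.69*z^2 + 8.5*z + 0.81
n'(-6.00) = 40.78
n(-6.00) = -147.03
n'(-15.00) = 89.20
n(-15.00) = -731.94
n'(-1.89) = 18.67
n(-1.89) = -24.86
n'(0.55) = 5.54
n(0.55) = 4.67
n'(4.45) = -15.44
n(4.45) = -14.63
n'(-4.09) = 30.50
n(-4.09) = -78.95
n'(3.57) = -10.71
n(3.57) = -3.13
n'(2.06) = -2.58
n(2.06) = 6.90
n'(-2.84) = 23.78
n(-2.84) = -45.03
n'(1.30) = 1.51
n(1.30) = 7.31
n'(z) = 8.5 - 5.38*z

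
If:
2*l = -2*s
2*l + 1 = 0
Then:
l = -1/2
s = 1/2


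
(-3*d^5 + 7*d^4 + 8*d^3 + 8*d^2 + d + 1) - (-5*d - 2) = -3*d^5 + 7*d^4 + 8*d^3 + 8*d^2 + 6*d + 3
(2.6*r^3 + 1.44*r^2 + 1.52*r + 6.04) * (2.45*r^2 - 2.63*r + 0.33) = 6.37*r^5 - 3.31*r^4 + 0.794800000000001*r^3 + 11.2756*r^2 - 15.3836*r + 1.9932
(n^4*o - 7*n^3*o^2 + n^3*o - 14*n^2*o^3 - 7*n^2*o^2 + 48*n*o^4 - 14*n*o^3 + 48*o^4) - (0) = n^4*o - 7*n^3*o^2 + n^3*o - 14*n^2*o^3 - 7*n^2*o^2 + 48*n*o^4 - 14*n*o^3 + 48*o^4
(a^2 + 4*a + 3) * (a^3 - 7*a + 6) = a^5 + 4*a^4 - 4*a^3 - 22*a^2 + 3*a + 18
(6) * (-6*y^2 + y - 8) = -36*y^2 + 6*y - 48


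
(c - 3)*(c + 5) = c^2 + 2*c - 15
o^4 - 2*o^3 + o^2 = o^2*(o - 1)^2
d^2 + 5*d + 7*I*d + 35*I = (d + 5)*(d + 7*I)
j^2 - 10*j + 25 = (j - 5)^2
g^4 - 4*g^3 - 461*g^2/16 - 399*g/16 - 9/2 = (g - 8)*(g + 1/4)*(g + 3/4)*(g + 3)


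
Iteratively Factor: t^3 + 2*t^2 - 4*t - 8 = (t + 2)*(t^2 - 4) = (t - 2)*(t + 2)*(t + 2)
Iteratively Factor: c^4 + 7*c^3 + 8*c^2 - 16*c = (c + 4)*(c^3 + 3*c^2 - 4*c) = (c + 4)^2*(c^2 - c) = (c - 1)*(c + 4)^2*(c)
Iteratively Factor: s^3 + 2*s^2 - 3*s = (s + 3)*(s^2 - s) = (s - 1)*(s + 3)*(s)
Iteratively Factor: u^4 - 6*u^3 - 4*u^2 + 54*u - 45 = (u + 3)*(u^3 - 9*u^2 + 23*u - 15) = (u - 3)*(u + 3)*(u^2 - 6*u + 5) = (u - 5)*(u - 3)*(u + 3)*(u - 1)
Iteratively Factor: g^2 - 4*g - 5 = (g + 1)*(g - 5)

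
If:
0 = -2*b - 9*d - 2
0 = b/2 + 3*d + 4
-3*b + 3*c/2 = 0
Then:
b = 20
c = 40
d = -14/3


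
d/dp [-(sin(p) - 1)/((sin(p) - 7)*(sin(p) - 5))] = (sin(p)^2 - 2*sin(p) - 23)*cos(p)/((sin(p) - 7)^2*(sin(p) - 5)^2)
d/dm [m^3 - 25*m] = 3*m^2 - 25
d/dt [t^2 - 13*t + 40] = 2*t - 13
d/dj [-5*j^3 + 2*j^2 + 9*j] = -15*j^2 + 4*j + 9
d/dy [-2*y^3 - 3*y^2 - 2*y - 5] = -6*y^2 - 6*y - 2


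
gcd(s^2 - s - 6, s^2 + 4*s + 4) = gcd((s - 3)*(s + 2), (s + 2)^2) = s + 2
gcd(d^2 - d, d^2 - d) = d^2 - d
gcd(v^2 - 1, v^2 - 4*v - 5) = v + 1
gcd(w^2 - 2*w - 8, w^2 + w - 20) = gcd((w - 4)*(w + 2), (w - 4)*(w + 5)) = w - 4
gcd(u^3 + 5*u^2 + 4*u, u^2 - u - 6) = 1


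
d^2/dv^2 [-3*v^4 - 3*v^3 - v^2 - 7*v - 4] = -36*v^2 - 18*v - 2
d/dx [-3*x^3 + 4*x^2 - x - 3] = -9*x^2 + 8*x - 1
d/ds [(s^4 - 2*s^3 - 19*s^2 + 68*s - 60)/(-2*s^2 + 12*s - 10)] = (-s^5 + 10*s^4 - 22*s^3 - 8*s^2 + 35*s + 10)/(s^4 - 12*s^3 + 46*s^2 - 60*s + 25)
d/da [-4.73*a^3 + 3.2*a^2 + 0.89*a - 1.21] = -14.19*a^2 + 6.4*a + 0.89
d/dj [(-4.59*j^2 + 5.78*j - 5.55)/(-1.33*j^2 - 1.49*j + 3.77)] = (14.5265*j^2 - 49.3716*j + 13.5211)/(1.7689*j^4 + 3.9634*j^3 - 7.8081*j^2 - 11.2346*j + 14.2129)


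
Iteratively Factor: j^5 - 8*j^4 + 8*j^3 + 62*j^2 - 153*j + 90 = (j - 2)*(j^4 - 6*j^3 - 4*j^2 + 54*j - 45) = (j - 3)*(j - 2)*(j^3 - 3*j^2 - 13*j + 15) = (j - 3)*(j - 2)*(j - 1)*(j^2 - 2*j - 15) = (j - 5)*(j - 3)*(j - 2)*(j - 1)*(j + 3)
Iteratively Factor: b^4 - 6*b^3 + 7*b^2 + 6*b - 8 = (b - 4)*(b^3 - 2*b^2 - b + 2) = (b - 4)*(b - 2)*(b^2 - 1) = (b - 4)*(b - 2)*(b + 1)*(b - 1)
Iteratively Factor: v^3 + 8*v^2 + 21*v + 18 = (v + 3)*(v^2 + 5*v + 6) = (v + 3)^2*(v + 2)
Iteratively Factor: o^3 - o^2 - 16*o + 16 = (o - 1)*(o^2 - 16) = (o - 1)*(o + 4)*(o - 4)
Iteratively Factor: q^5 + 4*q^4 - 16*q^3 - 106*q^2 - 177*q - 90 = (q + 3)*(q^4 + q^3 - 19*q^2 - 49*q - 30) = (q + 1)*(q + 3)*(q^3 - 19*q - 30) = (q + 1)*(q + 2)*(q + 3)*(q^2 - 2*q - 15) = (q - 5)*(q + 1)*(q + 2)*(q + 3)*(q + 3)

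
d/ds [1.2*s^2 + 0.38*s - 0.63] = 2.4*s + 0.38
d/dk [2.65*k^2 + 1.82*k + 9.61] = 5.3*k + 1.82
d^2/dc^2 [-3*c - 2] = 0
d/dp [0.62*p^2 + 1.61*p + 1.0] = 1.24*p + 1.61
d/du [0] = 0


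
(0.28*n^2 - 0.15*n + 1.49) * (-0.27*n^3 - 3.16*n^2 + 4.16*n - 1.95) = -0.0756*n^5 - 0.8443*n^4 + 1.2365*n^3 - 5.8784*n^2 + 6.4909*n - 2.9055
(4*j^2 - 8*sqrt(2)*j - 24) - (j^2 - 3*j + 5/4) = 3*j^2 - 8*sqrt(2)*j + 3*j - 101/4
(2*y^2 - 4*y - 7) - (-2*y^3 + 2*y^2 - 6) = 2*y^3 - 4*y - 1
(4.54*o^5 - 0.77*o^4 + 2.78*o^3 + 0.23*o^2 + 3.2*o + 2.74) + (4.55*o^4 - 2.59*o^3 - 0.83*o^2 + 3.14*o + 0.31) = 4.54*o^5 + 3.78*o^4 + 0.19*o^3 - 0.6*o^2 + 6.34*o + 3.05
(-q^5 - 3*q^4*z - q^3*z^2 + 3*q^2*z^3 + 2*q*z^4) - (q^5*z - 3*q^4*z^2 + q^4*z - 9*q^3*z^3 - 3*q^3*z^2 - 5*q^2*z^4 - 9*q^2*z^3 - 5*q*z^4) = -q^5*z - q^5 + 3*q^4*z^2 - 4*q^4*z + 9*q^3*z^3 + 2*q^3*z^2 + 5*q^2*z^4 + 12*q^2*z^3 + 7*q*z^4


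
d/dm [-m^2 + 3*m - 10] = 3 - 2*m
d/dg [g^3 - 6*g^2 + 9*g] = 3*g^2 - 12*g + 9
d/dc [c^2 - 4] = 2*c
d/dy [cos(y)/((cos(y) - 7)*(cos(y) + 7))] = (cos(y)^2 + 49)*sin(y)/((cos(y) - 7)^2*(cos(y) + 7)^2)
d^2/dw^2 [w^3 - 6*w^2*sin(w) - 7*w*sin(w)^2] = 6*w^2*sin(w) - 24*w*cos(w) - 14*w*cos(2*w) + 6*w - 12*sin(w) - 14*sin(2*w)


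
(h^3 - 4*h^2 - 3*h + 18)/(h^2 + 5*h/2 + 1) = 2*(h^2 - 6*h + 9)/(2*h + 1)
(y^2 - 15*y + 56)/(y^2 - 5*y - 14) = (y - 8)/(y + 2)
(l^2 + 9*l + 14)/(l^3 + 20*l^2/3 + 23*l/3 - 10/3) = 3*(l + 7)/(3*l^2 + 14*l - 5)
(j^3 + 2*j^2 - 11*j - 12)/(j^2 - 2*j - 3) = j + 4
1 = 1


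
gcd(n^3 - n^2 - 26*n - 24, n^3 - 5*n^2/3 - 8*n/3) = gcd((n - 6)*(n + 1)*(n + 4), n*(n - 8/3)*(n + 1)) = n + 1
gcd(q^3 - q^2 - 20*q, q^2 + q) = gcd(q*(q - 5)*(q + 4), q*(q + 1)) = q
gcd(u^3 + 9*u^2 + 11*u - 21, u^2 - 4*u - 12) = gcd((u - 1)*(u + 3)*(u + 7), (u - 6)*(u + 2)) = 1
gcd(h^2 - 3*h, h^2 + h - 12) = h - 3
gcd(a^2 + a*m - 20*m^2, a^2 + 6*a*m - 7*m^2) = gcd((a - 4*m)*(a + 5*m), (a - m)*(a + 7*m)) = 1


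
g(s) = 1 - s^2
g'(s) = -2*s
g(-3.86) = -13.90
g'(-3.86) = 7.72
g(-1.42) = -1.02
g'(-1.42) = 2.84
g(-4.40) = -18.36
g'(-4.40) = 8.80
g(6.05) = -35.60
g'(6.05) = -12.10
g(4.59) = -20.07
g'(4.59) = -9.18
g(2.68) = -6.18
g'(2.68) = -5.36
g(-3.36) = -10.29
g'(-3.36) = 6.72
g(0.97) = 0.06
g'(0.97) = -1.94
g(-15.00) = -224.00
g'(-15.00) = 30.00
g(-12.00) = -143.00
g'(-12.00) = 24.00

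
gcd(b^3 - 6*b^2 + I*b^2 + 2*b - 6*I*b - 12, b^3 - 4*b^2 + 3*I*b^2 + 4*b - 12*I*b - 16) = b - I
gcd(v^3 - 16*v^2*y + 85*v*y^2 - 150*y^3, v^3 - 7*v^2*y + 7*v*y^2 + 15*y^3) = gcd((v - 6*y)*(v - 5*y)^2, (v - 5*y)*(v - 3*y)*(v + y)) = -v + 5*y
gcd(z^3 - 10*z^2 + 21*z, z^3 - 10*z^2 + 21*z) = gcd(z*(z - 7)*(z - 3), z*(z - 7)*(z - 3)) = z^3 - 10*z^2 + 21*z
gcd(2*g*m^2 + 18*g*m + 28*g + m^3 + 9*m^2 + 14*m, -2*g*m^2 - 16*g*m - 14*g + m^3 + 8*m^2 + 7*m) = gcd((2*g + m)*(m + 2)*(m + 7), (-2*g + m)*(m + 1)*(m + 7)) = m + 7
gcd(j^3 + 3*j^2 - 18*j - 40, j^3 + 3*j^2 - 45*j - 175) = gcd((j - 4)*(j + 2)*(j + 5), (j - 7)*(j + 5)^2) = j + 5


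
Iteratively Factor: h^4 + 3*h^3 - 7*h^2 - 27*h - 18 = (h - 3)*(h^3 + 6*h^2 + 11*h + 6) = (h - 3)*(h + 2)*(h^2 + 4*h + 3) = (h - 3)*(h + 2)*(h + 3)*(h + 1)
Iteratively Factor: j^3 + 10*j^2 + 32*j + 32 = (j + 4)*(j^2 + 6*j + 8) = (j + 2)*(j + 4)*(j + 4)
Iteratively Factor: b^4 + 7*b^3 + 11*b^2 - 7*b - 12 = (b - 1)*(b^3 + 8*b^2 + 19*b + 12) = (b - 1)*(b + 4)*(b^2 + 4*b + 3) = (b - 1)*(b + 1)*(b + 4)*(b + 3)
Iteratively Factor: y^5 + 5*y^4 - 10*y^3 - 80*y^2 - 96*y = (y + 3)*(y^4 + 2*y^3 - 16*y^2 - 32*y) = (y - 4)*(y + 3)*(y^3 + 6*y^2 + 8*y) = (y - 4)*(y + 3)*(y + 4)*(y^2 + 2*y) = y*(y - 4)*(y + 3)*(y + 4)*(y + 2)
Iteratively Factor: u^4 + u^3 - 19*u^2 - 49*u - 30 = (u + 3)*(u^3 - 2*u^2 - 13*u - 10) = (u + 1)*(u + 3)*(u^2 - 3*u - 10) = (u - 5)*(u + 1)*(u + 3)*(u + 2)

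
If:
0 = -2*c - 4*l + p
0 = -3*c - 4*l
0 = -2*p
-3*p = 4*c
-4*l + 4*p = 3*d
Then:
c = 0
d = 0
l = 0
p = 0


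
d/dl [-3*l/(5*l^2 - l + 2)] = 3*(5*l^2 - 2)/(25*l^4 - 10*l^3 + 21*l^2 - 4*l + 4)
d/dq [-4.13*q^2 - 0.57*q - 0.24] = -8.26*q - 0.57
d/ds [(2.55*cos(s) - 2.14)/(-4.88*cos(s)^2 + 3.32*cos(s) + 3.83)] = (-12.444*cos(s)^2 + 20.8864*cos(s) - 16.8713)*sin(s)/(23.8144*cos(s)^4 - 32.4032*cos(s)^3 - 26.3584*cos(s)^2 + 25.4312*cos(s) + 14.6689)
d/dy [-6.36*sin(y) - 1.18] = -6.36*cos(y)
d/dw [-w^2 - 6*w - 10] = -2*w - 6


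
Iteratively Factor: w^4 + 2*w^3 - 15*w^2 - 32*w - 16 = (w - 4)*(w^3 + 6*w^2 + 9*w + 4) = (w - 4)*(w + 4)*(w^2 + 2*w + 1) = (w - 4)*(w + 1)*(w + 4)*(w + 1)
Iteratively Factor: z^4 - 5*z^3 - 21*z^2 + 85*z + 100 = (z - 5)*(z^3 - 21*z - 20) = (z - 5)*(z + 4)*(z^2 - 4*z - 5) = (z - 5)^2*(z + 4)*(z + 1)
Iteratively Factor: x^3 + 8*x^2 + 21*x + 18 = (x + 3)*(x^2 + 5*x + 6) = (x + 2)*(x + 3)*(x + 3)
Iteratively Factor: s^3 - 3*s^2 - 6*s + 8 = (s + 2)*(s^2 - 5*s + 4) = (s - 4)*(s + 2)*(s - 1)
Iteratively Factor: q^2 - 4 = (q - 2)*(q + 2)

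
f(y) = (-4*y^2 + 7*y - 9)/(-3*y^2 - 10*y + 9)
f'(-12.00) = 0.11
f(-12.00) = 2.21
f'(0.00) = -0.33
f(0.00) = -1.00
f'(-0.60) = 0.36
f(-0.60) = -1.05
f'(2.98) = 0.06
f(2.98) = 0.50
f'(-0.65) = 0.40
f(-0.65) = -1.07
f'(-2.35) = 2.39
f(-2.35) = -2.98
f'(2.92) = 0.06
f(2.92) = 0.50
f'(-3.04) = 6.75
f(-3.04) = -5.76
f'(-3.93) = 365.14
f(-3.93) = -50.01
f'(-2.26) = 2.15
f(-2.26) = -2.78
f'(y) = (7 - 8*y)/(-3*y^2 - 10*y + 9) + (6*y + 10)*(-4*y^2 + 7*y - 9)/(-3*y^2 - 10*y + 9)^2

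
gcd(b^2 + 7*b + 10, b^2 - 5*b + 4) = 1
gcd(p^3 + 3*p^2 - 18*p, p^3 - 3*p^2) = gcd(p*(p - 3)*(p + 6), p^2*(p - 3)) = p^2 - 3*p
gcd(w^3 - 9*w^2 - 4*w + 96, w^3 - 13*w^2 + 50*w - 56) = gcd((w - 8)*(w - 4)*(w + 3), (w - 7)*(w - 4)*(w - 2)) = w - 4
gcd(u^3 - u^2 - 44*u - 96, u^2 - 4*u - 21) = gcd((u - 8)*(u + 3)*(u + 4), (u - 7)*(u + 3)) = u + 3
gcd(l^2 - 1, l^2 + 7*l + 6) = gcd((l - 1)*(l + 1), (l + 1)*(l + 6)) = l + 1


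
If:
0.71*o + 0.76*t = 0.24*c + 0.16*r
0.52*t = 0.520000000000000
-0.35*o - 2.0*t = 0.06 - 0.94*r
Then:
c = 7.27857142857143*r - 14.2452380952381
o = 2.68571428571429*r - 5.88571428571429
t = 1.00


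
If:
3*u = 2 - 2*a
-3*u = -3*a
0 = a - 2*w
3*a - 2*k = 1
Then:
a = 2/5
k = 1/10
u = 2/5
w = 1/5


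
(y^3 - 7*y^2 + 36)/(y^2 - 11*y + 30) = (y^2 - y - 6)/(y - 5)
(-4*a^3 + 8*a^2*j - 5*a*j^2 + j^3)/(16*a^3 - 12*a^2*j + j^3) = (-a + j)/(4*a + j)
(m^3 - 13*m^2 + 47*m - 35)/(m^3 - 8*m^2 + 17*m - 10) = (m - 7)/(m - 2)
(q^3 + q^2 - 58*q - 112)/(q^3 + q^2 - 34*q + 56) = (q^2 - 6*q - 16)/(q^2 - 6*q + 8)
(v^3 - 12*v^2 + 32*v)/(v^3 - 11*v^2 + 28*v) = (v - 8)/(v - 7)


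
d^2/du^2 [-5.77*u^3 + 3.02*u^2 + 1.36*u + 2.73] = 6.04 - 34.62*u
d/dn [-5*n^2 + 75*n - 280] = 75 - 10*n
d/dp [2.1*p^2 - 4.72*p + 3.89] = 4.2*p - 4.72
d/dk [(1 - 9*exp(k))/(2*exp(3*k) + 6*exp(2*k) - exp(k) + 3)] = (36*exp(3*k) + 48*exp(2*k) - 12*exp(k) - 26)*exp(k)/(4*exp(6*k) + 24*exp(5*k) + 32*exp(4*k) + 37*exp(2*k) - 6*exp(k) + 9)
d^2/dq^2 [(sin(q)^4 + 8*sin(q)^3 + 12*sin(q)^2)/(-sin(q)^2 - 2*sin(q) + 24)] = 2*(2*sin(q)^5 - 21*sin(q)^4 + 59*sin(q)^3 + 76*sin(q)^2 - 48*sin(q) - 32)/(sin(q) - 4)^3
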